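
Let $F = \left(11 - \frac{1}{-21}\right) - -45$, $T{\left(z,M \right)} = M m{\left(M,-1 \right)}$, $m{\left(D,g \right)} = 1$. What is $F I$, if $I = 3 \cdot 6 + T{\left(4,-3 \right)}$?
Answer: $\frac{5885}{7} \approx 840.71$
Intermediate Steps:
$T{\left(z,M \right)} = M$ ($T{\left(z,M \right)} = M 1 = M$)
$I = 15$ ($I = 3 \cdot 6 - 3 = 18 - 3 = 15$)
$F = \frac{1177}{21}$ ($F = \left(11 - - \frac{1}{21}\right) + 45 = \left(11 + \frac{1}{21}\right) + 45 = \frac{232}{21} + 45 = \frac{1177}{21} \approx 56.048$)
$F I = \frac{1177}{21} \cdot 15 = \frac{5885}{7}$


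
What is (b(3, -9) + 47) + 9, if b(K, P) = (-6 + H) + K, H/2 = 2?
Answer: 57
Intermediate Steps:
H = 4 (H = 2*2 = 4)
b(K, P) = -2 + K (b(K, P) = (-6 + 4) + K = -2 + K)
(b(3, -9) + 47) + 9 = ((-2 + 3) + 47) + 9 = (1 + 47) + 9 = 48 + 9 = 57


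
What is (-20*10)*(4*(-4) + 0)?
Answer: 3200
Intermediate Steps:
(-20*10)*(4*(-4) + 0) = -200*(-16 + 0) = -200*(-16) = 3200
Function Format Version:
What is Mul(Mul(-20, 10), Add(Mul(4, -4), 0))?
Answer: 3200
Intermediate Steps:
Mul(Mul(-20, 10), Add(Mul(4, -4), 0)) = Mul(-200, Add(-16, 0)) = Mul(-200, -16) = 3200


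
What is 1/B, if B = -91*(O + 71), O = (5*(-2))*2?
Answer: -1/4641 ≈ -0.00021547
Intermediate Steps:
O = -20 (O = -10*2 = -20)
B = -4641 (B = -91*(-20 + 71) = -91*51 = -4641)
1/B = 1/(-4641) = -1/4641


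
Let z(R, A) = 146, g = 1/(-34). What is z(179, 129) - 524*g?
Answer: 2744/17 ≈ 161.41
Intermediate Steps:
g = -1/34 ≈ -0.029412
z(179, 129) - 524*g = 146 - 524*(-1)/34 = 146 - 1*(-262/17) = 146 + 262/17 = 2744/17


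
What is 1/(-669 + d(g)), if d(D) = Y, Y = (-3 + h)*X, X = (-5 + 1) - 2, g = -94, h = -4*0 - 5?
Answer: -1/621 ≈ -0.0016103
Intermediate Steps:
h = -5 (h = 0 - 5 = -5)
X = -6 (X = -4 - 2 = -6)
Y = 48 (Y = (-3 - 5)*(-6) = -8*(-6) = 48)
d(D) = 48
1/(-669 + d(g)) = 1/(-669 + 48) = 1/(-621) = -1/621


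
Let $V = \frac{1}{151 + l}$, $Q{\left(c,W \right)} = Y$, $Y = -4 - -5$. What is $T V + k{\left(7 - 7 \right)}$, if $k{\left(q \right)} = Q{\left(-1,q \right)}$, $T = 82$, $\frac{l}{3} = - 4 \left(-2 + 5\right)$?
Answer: $\frac{197}{115} \approx 1.713$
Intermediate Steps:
$l = -36$ ($l = 3 \left(- 4 \left(-2 + 5\right)\right) = 3 \left(\left(-4\right) 3\right) = 3 \left(-12\right) = -36$)
$Y = 1$ ($Y = -4 + 5 = 1$)
$Q{\left(c,W \right)} = 1$
$V = \frac{1}{115}$ ($V = \frac{1}{151 - 36} = \frac{1}{115} \approx 0.0086956$)
$k{\left(q \right)} = 1$
$T V + k{\left(7 - 7 \right)} = 82 \cdot \frac{1}{115} + 1 = \frac{82}{115} + 1 = \frac{197}{115}$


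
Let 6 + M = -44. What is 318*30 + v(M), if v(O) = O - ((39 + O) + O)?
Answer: 9551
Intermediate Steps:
M = -50 (M = -6 - 44 = -50)
v(O) = -39 - O (v(O) = O - (39 + 2*O) = O + (-39 - 2*O) = -39 - O)
318*30 + v(M) = 318*30 + (-39 - 1*(-50)) = 9540 + (-39 + 50) = 9540 + 11 = 9551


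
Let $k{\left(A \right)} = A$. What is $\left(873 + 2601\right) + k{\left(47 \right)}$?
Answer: $3521$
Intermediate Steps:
$\left(873 + 2601\right) + k{\left(47 \right)} = \left(873 + 2601\right) + 47 = 3474 + 47 = 3521$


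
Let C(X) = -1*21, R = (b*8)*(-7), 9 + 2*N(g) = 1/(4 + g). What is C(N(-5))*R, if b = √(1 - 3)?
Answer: 1176*I*√2 ≈ 1663.1*I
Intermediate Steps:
b = I*√2 (b = √(-2) = I*√2 ≈ 1.4142*I)
N(g) = -9/2 + 1/(2*(4 + g))
R = -56*I*√2 (R = ((I*√2)*8)*(-7) = (8*I*√2)*(-7) = -56*I*√2 ≈ -79.196*I)
C(X) = -21
C(N(-5))*R = -(-1176)*I*√2 = 1176*I*√2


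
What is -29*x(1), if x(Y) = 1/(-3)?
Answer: 29/3 ≈ 9.6667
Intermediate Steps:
x(Y) = -⅓
-29*x(1) = -29*(-⅓) = 29/3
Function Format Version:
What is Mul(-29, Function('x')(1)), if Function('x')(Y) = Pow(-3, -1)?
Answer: Rational(29, 3) ≈ 9.6667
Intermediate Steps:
Function('x')(Y) = Rational(-1, 3)
Mul(-29, Function('x')(1)) = Mul(-29, Rational(-1, 3)) = Rational(29, 3)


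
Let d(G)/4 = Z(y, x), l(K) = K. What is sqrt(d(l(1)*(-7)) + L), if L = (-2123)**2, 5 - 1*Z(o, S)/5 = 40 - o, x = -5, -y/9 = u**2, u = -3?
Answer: sqrt(4504809) ≈ 2122.5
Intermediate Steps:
y = -81 (y = -9*(-3)**2 = -9*9 = -81)
Z(o, S) = -175 + 5*o (Z(o, S) = 25 - 5*(40 - o) = 25 + (-200 + 5*o) = -175 + 5*o)
d(G) = -2320 (d(G) = 4*(-175 + 5*(-81)) = 4*(-175 - 405) = 4*(-580) = -2320)
L = 4507129
sqrt(d(l(1)*(-7)) + L) = sqrt(-2320 + 4507129) = sqrt(4504809)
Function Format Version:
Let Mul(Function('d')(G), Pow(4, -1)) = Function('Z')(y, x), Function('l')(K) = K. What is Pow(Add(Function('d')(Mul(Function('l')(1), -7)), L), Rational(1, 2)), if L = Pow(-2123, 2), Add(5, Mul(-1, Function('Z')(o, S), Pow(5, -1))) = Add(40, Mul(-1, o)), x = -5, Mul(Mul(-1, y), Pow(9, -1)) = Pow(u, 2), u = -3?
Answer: Pow(4504809, Rational(1, 2)) ≈ 2122.5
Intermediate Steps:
y = -81 (y = Mul(-9, Pow(-3, 2)) = Mul(-9, 9) = -81)
Function('Z')(o, S) = Add(-175, Mul(5, o)) (Function('Z')(o, S) = Add(25, Mul(-5, Add(40, Mul(-1, o)))) = Add(25, Add(-200, Mul(5, o))) = Add(-175, Mul(5, o)))
Function('d')(G) = -2320 (Function('d')(G) = Mul(4, Add(-175, Mul(5, -81))) = Mul(4, Add(-175, -405)) = Mul(4, -580) = -2320)
L = 4507129
Pow(Add(Function('d')(Mul(Function('l')(1), -7)), L), Rational(1, 2)) = Pow(Add(-2320, 4507129), Rational(1, 2)) = Pow(4504809, Rational(1, 2))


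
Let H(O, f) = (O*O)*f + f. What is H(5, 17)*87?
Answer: 38454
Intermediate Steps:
H(O, f) = f + f*O**2 (H(O, f) = O**2*f + f = f*O**2 + f = f + f*O**2)
H(5, 17)*87 = (17*(1 + 5**2))*87 = (17*(1 + 25))*87 = (17*26)*87 = 442*87 = 38454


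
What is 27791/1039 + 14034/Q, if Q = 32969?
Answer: 930822805/34254791 ≈ 27.173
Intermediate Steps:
27791/1039 + 14034/Q = 27791/1039 + 14034/32969 = 930822805/34254791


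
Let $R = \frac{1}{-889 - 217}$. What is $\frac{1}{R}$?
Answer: $-1106$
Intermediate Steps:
$R = - \frac{1}{1106}$ ($R = \frac{1}{-1106} = - \frac{1}{1106} \approx -0.00090416$)
$\frac{1}{R} = \frac{1}{- \frac{1}{1106}} = -1106$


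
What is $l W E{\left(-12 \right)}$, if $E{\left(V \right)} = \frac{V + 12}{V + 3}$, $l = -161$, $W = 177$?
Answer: $0$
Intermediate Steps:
$E{\left(V \right)} = \frac{12 + V}{3 + V}$
$l W E{\left(-12 \right)} = \left(-161\right) 177 \frac{12 - 12}{3 - 12} = - 28497 \frac{1}{-9} \cdot 0 = - 28497 \left(\left(- \frac{1}{9}\right) 0\right) = \left(-28497\right) 0 = 0$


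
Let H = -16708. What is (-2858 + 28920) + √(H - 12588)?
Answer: 26062 + 4*I*√1831 ≈ 26062.0 + 171.16*I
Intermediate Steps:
(-2858 + 28920) + √(H - 12588) = (-2858 + 28920) + √(-16708 - 12588) = 26062 + √(-29296) = 26062 + 4*I*√1831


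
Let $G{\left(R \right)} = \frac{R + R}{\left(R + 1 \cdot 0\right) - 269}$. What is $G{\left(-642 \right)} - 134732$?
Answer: $- \frac{122739568}{911} \approx -1.3473 \cdot 10^{5}$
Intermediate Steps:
$G{\left(R \right)} = \frac{2 R}{-269 + R}$ ($G{\left(R \right)} = \frac{2 R}{\left(R + 0\right) - 269} = \frac{2 R}{R - 269} = \frac{2 R}{-269 + R}$)
$G{\left(-642 \right)} - 134732 = 2 \left(-642\right) \frac{1}{-269 - 642} - 134732 = 2 \left(-642\right) \frac{1}{-911} - 134732 = 2 \left(-642\right) \left(- \frac{1}{911}\right) - 134732 = \frac{1284}{911} - 134732 = - \frac{122739568}{911}$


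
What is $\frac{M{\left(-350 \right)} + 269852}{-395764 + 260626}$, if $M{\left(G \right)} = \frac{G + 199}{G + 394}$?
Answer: $- \frac{3957779}{1982024} \approx -1.9968$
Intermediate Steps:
$M{\left(G \right)} = \frac{199 + G}{394 + G}$
$\frac{M{\left(-350 \right)} + 269852}{-395764 + 260626} = \frac{\frac{199 - 350}{394 - 350} + 269852}{-395764 + 260626} = \frac{\frac{1}{44} \left(-151\right) + 269852}{-135138} = \left(\frac{1}{44} \left(-151\right) + 269852\right) \left(- \frac{1}{135138}\right) = \left(- \frac{151}{44} + 269852\right) \left(- \frac{1}{135138}\right) = \frac{11873337}{44} \left(- \frac{1}{135138}\right) = - \frac{3957779}{1982024}$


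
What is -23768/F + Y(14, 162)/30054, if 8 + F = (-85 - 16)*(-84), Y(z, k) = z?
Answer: -89275601/31842213 ≈ -2.8037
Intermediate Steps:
F = 8476 (F = -8 + (-85 - 16)*(-84) = -8 - 101*(-84) = -8 + 8484 = 8476)
-23768/F + Y(14, 162)/30054 = -23768/8476 + 14/30054 = -23768*1/8476 + 14*(1/30054) = -5942/2119 + 7/15027 = -89275601/31842213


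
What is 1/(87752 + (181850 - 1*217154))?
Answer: 1/52448 ≈ 1.9067e-5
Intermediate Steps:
1/(87752 + (181850 - 1*217154)) = 1/(87752 + (181850 - 217154)) = 1/(87752 - 35304) = 1/52448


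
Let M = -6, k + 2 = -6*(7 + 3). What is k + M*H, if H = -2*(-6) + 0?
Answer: -134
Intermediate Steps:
k = -62 (k = -2 - 6*(7 + 3) = -2 - 6*10 = -2 - 60 = -62)
H = 12 (H = 12 + 0 = 12)
k + M*H = -62 - 6*12 = -62 - 72 = -134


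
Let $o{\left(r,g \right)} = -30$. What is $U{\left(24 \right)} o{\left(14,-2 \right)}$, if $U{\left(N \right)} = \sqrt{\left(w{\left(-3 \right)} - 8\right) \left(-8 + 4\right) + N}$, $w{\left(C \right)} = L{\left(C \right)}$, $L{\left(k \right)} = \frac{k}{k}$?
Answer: $- 60 \sqrt{13} \approx -216.33$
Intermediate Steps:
$L{\left(k \right)} = 1$
$w{\left(C \right)} = 1$
$U{\left(N \right)} = \sqrt{28 + N}$ ($U{\left(N \right)} = \sqrt{\left(1 - 8\right) \left(-8 + 4\right) + N} = \sqrt{\left(-7\right) \left(-4\right) + N} = \sqrt{28 + N}$)
$U{\left(24 \right)} o{\left(14,-2 \right)} = \sqrt{28 + 24} \left(-30\right) = \sqrt{52} \left(-30\right) = 2 \sqrt{13} \left(-30\right) = - 60 \sqrt{13}$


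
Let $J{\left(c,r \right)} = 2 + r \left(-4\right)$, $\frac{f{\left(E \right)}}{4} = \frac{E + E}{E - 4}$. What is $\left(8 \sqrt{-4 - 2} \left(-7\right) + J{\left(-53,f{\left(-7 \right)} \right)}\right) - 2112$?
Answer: $- \frac{23434}{11} - 56 i \sqrt{6} \approx -2130.4 - 137.17 i$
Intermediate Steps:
$f{\left(E \right)} = \frac{8 E}{-4 + E}$ ($f{\left(E \right)} = 4 \frac{E + E}{E - 4} = 4 \frac{2 E}{-4 + E} = \frac{8 E}{-4 + E}$)
$J{\left(c,r \right)} = 2 - 4 r$
$\left(8 \sqrt{-4 - 2} \left(-7\right) + J{\left(-53,f{\left(-7 \right)} \right)}\right) - 2112 = \left(8 \sqrt{-4 - 2} \left(-7\right) + \left(2 - 4 \cdot 8 \left(-7\right) \frac{1}{-4 - 7}\right)\right) - 2112 = \left(8 \sqrt{-6} \left(-7\right) + \left(2 - 4 \cdot 8 \left(-7\right) \frac{1}{-11}\right)\right) - 2112 = \left(8 i \sqrt{6} \left(-7\right) + \left(2 - 4 \cdot 8 \left(-7\right) \left(- \frac{1}{11}\right)\right)\right) - 2112 = \left(8 i \sqrt{6} \left(-7\right) + \left(2 - \frac{224}{11}\right)\right) - 2112 = \left(- 56 i \sqrt{6} + \left(2 - \frac{224}{11}\right)\right) - 2112 = \left(- 56 i \sqrt{6} - \frac{202}{11}\right) - 2112 = \left(- \frac{202}{11} - 56 i \sqrt{6}\right) - 2112 = - \frac{23434}{11} - 56 i \sqrt{6}$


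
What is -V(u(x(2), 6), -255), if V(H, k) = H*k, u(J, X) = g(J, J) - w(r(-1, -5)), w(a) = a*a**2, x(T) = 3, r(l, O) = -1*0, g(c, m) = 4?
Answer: 1020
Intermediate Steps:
r(l, O) = 0
w(a) = a**3
u(J, X) = 4 (u(J, X) = 4 - 1*0**3 = 4 - 1*0 = 4 + 0 = 4)
-V(u(x(2), 6), -255) = -4*(-255) = -1*(-1020) = 1020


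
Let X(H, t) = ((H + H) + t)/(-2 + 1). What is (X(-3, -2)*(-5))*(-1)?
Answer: 40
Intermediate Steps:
X(H, t) = -t - 2*H (X(H, t) = (2*H + t)/(-1) = (t + 2*H)*(-1) = -t - 2*H)
(X(-3, -2)*(-5))*(-1) = ((-1*(-2) - 2*(-3))*(-5))*(-1) = ((2 + 6)*(-5))*(-1) = (8*(-5))*(-1) = -40*(-1) = 40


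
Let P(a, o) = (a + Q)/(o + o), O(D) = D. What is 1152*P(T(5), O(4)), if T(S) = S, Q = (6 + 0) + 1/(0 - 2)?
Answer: 1512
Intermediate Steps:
Q = 11/2 (Q = 6 + 1/(-2) = 6 - ½ = 11/2 ≈ 5.5000)
P(a, o) = (11/2 + a)/(2*o) (P(a, o) = (a + 11/2)/(o + o) = (11/2 + a)/((2*o)) = (11/2 + a)*(1/(2*o)) = (11/2 + a)/(2*o))
1152*P(T(5), O(4)) = 1152*((¼)*(11 + 2*5)/4) = 1152*((¼)*(¼)*(11 + 10)) = 1152*((¼)*(¼)*21) = 1152*(21/16) = 1512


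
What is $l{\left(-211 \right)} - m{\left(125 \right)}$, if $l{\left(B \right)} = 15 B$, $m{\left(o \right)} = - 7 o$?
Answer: $-2290$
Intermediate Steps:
$l{\left(-211 \right)} - m{\left(125 \right)} = 15 \left(-211\right) - \left(-7\right) 125 = -3165 - -875 = -3165 + 875 = -2290$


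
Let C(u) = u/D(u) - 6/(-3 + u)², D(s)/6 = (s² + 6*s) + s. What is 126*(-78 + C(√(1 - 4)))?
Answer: 21*(-4721*I - 2801*√3)/(2*(3*√3 + 5*I)) ≈ -9856.7 - 55.259*I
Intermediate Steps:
D(s) = 6*s² + 42*s (D(s) = 6*((s² + 6*s) + s) = 6*(s² + 7*s) = 6*s² + 42*s)
C(u) = -6/(-3 + u)² + 1/(6*(7 + u)) (C(u) = u/((6*u*(7 + u))) - 6/(-3 + u)² = u*(1/(6*u*(7 + u))) - 6/(-3 + u)² = 1/(6*(7 + u)) - 6/(-3 + u)² = -6/(-3 + u)² + 1/(6*(7 + u)))
126*(-78 + C(√(1 - 4))) = 126*(-78 + (-252 + (-3 + √(1 - 4))² - 36*√(1 - 4))/(6*(-3 + √(1 - 4))²*(7 + √(1 - 4)))) = 126*(-78 + (-252 + (-3 + √(-3))² - 36*I*√3)/(6*(-3 + √(-3))²*(7 + √(-3)))) = 126*(-78 + (-252 + (-3 + I*√3)² - 36*I*√3)/(6*(-3 + I*√3)²*(7 + I*√3))) = -9828 + 21*(-252 + (-3 + I*√3)² - 36*I*√3)/((-3 + I*√3)²*(7 + I*√3))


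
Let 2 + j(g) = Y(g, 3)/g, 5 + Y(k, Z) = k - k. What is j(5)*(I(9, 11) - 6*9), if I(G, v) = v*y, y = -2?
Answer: 228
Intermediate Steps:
Y(k, Z) = -5 (Y(k, Z) = -5 + (k - k) = -5 + 0 = -5)
I(G, v) = -2*v (I(G, v) = v*(-2) = -2*v)
j(g) = -2 - 5/g
j(5)*(I(9, 11) - 6*9) = (-2 - 5/5)*(-2*11 - 6*9) = (-2 - 5*1/5)*(-22 - 54) = (-2 - 1)*(-76) = -3*(-76) = 228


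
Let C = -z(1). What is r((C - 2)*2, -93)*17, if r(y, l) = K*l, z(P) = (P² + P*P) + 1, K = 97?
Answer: -153357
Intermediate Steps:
z(P) = 1 + 2*P² (z(P) = (P² + P²) + 1 = 2*P² + 1 = 1 + 2*P²)
C = -3 (C = -(1 + 2*1²) = -(1 + 2*1) = -(1 + 2) = -1*3 = -3)
r(y, l) = 97*l
r((C - 2)*2, -93)*17 = (97*(-93))*17 = -9021*17 = -153357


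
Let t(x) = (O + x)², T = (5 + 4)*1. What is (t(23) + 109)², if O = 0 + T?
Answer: 1283689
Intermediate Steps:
T = 9 (T = 9*1 = 9)
O = 9 (O = 0 + 9 = 9)
t(x) = (9 + x)²
(t(23) + 109)² = ((9 + 23)² + 109)² = (32² + 109)² = (1024 + 109)² = 1133² = 1283689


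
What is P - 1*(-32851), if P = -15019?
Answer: 17832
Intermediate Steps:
P - 1*(-32851) = -15019 - 1*(-32851) = -15019 + 32851 = 17832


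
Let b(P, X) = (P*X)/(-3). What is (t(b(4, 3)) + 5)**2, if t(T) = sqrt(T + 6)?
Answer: (5 + sqrt(2))**2 ≈ 41.142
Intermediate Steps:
b(P, X) = -P*X/3 (b(P, X) = (P*X)*(-1/3) = -P*X/3)
t(T) = sqrt(6 + T)
(t(b(4, 3)) + 5)**2 = (sqrt(6 - 1/3*4*3) + 5)**2 = (sqrt(6 - 4) + 5)**2 = (sqrt(2) + 5)**2 = (5 + sqrt(2))**2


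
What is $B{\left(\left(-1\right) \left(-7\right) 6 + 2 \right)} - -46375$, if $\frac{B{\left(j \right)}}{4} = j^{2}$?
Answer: $54119$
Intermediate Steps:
$B{\left(j \right)} = 4 j^{2}$
$B{\left(\left(-1\right) \left(-7\right) 6 + 2 \right)} - -46375 = 4 \left(\left(-1\right) \left(-7\right) 6 + 2\right)^{2} - -46375 = 4 \left(7 \cdot 6 + 2\right)^{2} + 46375 = 4 \left(42 + 2\right)^{2} + 46375 = 4 \cdot 44^{2} + 46375 = 4 \cdot 1936 + 46375 = 7744 + 46375 = 54119$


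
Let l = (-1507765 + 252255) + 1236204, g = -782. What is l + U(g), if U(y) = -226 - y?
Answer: -18750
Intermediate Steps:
l = -19306 (l = -1255510 + 1236204 = -19306)
l + U(g) = -19306 + (-226 - 1*(-782)) = -19306 + (-226 + 782) = -19306 + 556 = -18750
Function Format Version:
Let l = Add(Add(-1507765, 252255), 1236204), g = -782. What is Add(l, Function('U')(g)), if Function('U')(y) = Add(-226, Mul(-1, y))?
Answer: -18750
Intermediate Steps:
l = -19306 (l = Add(-1255510, 1236204) = -19306)
Add(l, Function('U')(g)) = Add(-19306, Add(-226, Mul(-1, -782))) = Add(-19306, Add(-226, 782)) = Add(-19306, 556) = -18750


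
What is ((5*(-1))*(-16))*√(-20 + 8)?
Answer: 160*I*√3 ≈ 277.13*I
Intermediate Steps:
((5*(-1))*(-16))*√(-20 + 8) = (-5*(-16))*√(-12) = 80*(2*I*√3) = 160*I*√3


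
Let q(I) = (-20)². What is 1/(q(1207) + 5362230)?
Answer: 1/5362630 ≈ 1.8648e-7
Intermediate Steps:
q(I) = 400
1/(q(1207) + 5362230) = 1/(400 + 5362230) = 1/5362630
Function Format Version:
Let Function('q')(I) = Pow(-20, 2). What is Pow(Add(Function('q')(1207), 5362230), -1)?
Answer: Rational(1, 5362630) ≈ 1.8648e-7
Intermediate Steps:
Function('q')(I) = 400
Pow(Add(Function('q')(1207), 5362230), -1) = Pow(Add(400, 5362230), -1) = Pow(5362630, -1) = Rational(1, 5362630)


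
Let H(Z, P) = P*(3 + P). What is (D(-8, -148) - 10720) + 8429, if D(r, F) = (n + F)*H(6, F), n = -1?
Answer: -3199831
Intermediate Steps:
D(r, F) = F*(-1 + F)*(3 + F) (D(r, F) = (-1 + F)*(F*(3 + F)) = F*(-1 + F)*(3 + F))
(D(-8, -148) - 10720) + 8429 = (-148*(-1 - 148)*(3 - 148) - 10720) + 8429 = (-148*(-149)*(-145) - 10720) + 8429 = (-3197540 - 10720) + 8429 = -3208260 + 8429 = -3199831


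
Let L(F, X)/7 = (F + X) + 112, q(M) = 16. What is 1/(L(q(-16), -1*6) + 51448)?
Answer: 1/52302 ≈ 1.9120e-5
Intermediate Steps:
L(F, X) = 784 + 7*F + 7*X (L(F, X) = 7*((F + X) + 112) = 7*(112 + F + X) = 784 + 7*F + 7*X)
1/(L(q(-16), -1*6) + 51448) = 1/((784 + 7*16 + 7*(-1*6)) + 51448) = 1/((784 + 112 + 7*(-6)) + 51448) = 1/((784 + 112 - 42) + 51448) = 1/(854 + 51448) = 1/52302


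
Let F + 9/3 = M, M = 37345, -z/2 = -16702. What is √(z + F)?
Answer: √70746 ≈ 265.98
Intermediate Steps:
z = 33404 (z = -2*(-16702) = 33404)
F = 37342 (F = -3 + 37345 = 37342)
√(z + F) = √(33404 + 37342) = √70746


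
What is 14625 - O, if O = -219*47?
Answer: 24918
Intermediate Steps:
O = -10293
14625 - O = 14625 - 1*(-10293) = 14625 + 10293 = 24918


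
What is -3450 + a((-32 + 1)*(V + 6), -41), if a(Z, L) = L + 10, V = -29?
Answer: -3481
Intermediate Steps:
a(Z, L) = 10 + L
-3450 + a((-32 + 1)*(V + 6), -41) = -3450 + (10 - 41) = -3450 - 31 = -3481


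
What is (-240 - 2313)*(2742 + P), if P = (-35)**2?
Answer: -10127751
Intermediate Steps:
P = 1225
(-240 - 2313)*(2742 + P) = (-240 - 2313)*(2742 + 1225) = -2553*3967 = -10127751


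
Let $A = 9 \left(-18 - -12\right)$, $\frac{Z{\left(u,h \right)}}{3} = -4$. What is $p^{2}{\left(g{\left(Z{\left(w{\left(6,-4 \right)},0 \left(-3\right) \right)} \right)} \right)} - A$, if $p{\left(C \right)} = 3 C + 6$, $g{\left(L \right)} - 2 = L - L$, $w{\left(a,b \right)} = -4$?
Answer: $198$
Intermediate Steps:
$Z{\left(u,h \right)} = -12$ ($Z{\left(u,h \right)} = 3 \left(-4\right) = -12$)
$g{\left(L \right)} = 2$ ($g{\left(L \right)} = 2 + \left(L - L\right) = 2 + 0 = 2$)
$p{\left(C \right)} = 6 + 3 C$
$A = -54$ ($A = 9 \left(-18 + 12\right) = 9 \left(-6\right) = -54$)
$p^{2}{\left(g{\left(Z{\left(w{\left(6,-4 \right)},0 \left(-3\right) \right)} \right)} \right)} - A = \left(6 + 3 \cdot 2\right)^{2} - -54 = \left(6 + 6\right)^{2} + 54 = 12^{2} + 54 = 144 + 54 = 198$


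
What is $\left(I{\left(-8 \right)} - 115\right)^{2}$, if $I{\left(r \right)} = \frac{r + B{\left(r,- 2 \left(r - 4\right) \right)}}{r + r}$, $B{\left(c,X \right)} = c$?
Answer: $12996$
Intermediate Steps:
$I{\left(r \right)} = 1$ ($I{\left(r \right)} = \frac{r + r}{r + r} = \frac{2 r}{2 r} = 2 r \frac{1}{2 r} = 1$)
$\left(I{\left(-8 \right)} - 115\right)^{2} = \left(1 - 115\right)^{2} = \left(-114\right)^{2} = 12996$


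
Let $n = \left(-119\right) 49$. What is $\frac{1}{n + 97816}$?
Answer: $\frac{1}{91985} \approx 1.0871 \cdot 10^{-5}$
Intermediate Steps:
$n = -5831$
$\frac{1}{n + 97816} = \frac{1}{-5831 + 97816} = \frac{1}{91985}$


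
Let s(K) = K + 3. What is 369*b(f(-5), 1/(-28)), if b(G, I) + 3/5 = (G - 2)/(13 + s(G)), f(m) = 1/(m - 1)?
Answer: -5166/19 ≈ -271.89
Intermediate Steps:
f(m) = 1/(-1 + m)
s(K) = 3 + K
b(G, I) = -3/5 + (-2 + G)/(16 + G) (b(G, I) = -3/5 + (G - 2)/(13 + (3 + G)) = -3/5 + (-2 + G)/(16 + G))
369*b(f(-5), 1/(-28)) = 369*(2*(-29 + 1/(-1 - 5))/(5*(16 + 1/(-1 - 5)))) = 369*(2*(-29 + 1/(-6))/(5*(16 + 1/(-6)))) = 369*(2*(-29 - 1/6)/(5*(16 - 1/6))) = 369*((2/5)*(-175/6)/(95/6)) = 369*((2/5)*(6/95)*(-175/6)) = 369*(-14/19) = -5166/19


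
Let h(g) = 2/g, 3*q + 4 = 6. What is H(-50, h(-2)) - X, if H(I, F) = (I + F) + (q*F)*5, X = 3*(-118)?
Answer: 899/3 ≈ 299.67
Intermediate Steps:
q = ⅔ (q = -4/3 + (⅓)*6 = -4/3 + 2 = ⅔ ≈ 0.66667)
X = -354
H(I, F) = I + 13*F/3 (H(I, F) = (I + F) + (2*F/3)*5 = (F + I) + 10*F/3 = I + 13*F/3)
H(-50, h(-2)) - X = (-50 + 13*(2/(-2))/3) - 1*(-354) = (-50 + 13*(2*(-½))/3) + 354 = (-50 + (13/3)*(-1)) + 354 = (-50 - 13/3) + 354 = -163/3 + 354 = 899/3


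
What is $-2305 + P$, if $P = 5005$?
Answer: $2700$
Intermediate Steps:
$-2305 + P = -2305 + 5005 = 2700$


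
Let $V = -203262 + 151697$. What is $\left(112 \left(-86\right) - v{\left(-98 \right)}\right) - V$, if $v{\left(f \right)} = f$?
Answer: $42031$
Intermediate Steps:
$V = -51565$
$\left(112 \left(-86\right) - v{\left(-98 \right)}\right) - V = \left(112 \left(-86\right) - -98\right) - -51565 = \left(-9632 + 98\right) + 51565 = -9534 + 51565 = 42031$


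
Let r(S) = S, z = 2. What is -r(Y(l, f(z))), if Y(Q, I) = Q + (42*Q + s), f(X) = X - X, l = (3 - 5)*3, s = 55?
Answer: 203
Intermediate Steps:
l = -6 (l = -2*3 = -6)
f(X) = 0
Y(Q, I) = 55 + 43*Q (Y(Q, I) = Q + (42*Q + 55) = Q + (55 + 42*Q) = 55 + 43*Q)
-r(Y(l, f(z))) = -(55 + 43*(-6)) = -(55 - 258) = -1*(-203) = 203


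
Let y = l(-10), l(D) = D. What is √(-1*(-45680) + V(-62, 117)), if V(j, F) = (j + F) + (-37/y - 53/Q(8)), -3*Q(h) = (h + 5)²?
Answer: √772999930/130 ≈ 213.87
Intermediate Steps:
Q(h) = -(5 + h)²/3 (Q(h) = -(h + 5)²/3 = -(5 + h)²/3)
y = -10
V(j, F) = 7843/1690 + F + j (V(j, F) = (j + F) + (-37/(-10) - 53*(-3/(5 + 8)²)) = (F + j) + (-37*(-⅒) - 53/((-⅓*13²))) = (F + j) + (37/10 - 53/((-⅓*169))) = (F + j) + (37/10 - 53/(-169/3)) = (F + j) + (37/10 - 53*(-3/169)) = (F + j) + (37/10 + 159/169) = (F + j) + 7843/1690 = 7843/1690 + F + j)
√(-1*(-45680) + V(-62, 117)) = √(-1*(-45680) + (7843/1690 + 117 - 62)) = √(45680 + 100793/1690) = √(77299993/1690) = √772999930/130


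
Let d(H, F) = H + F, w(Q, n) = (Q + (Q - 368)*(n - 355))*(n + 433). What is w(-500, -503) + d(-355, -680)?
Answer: -52098115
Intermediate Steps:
w(Q, n) = (433 + n)*(Q + (-368 + Q)*(-355 + n)) (w(Q, n) = (Q + (-368 + Q)*(-355 + n))*(433 + n) = (433 + n)*(Q + (-368 + Q)*(-355 + n)))
d(H, F) = F + H
w(-500, -503) + d(-355, -680) = (56567120 - 153282*(-500) - 28704*(-503) - 368*(-503)**2 - 500*(-503)**2 + 79*(-500)*(-503)) + (-680 - 355) = (56567120 + 76641000 + 14438112 - 368*253009 - 500*253009 + 19868500) - 1035 = (56567120 + 76641000 + 14438112 - 93107312 - 126504500 + 19868500) - 1035 = -52097080 - 1035 = -52098115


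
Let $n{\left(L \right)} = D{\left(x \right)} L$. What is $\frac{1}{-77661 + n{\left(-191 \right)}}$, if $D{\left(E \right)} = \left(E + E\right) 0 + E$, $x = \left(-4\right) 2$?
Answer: $- \frac{1}{76133} \approx -1.3135 \cdot 10^{-5}$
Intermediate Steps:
$x = -8$
$D{\left(E \right)} = E$ ($D{\left(E \right)} = 2 E 0 + E = 0 + E = E$)
$n{\left(L \right)} = - 8 L$
$\frac{1}{-77661 + n{\left(-191 \right)}} = \frac{1}{-77661 - -1528} = \frac{1}{-77661 + 1528} = \frac{1}{-76133} = - \frac{1}{76133}$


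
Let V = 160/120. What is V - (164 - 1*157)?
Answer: -17/3 ≈ -5.6667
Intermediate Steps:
V = 4/3 (V = 160*(1/120) = 4/3 ≈ 1.3333)
V - (164 - 1*157) = 4/3 - (164 - 1*157) = 4/3 - (164 - 157) = 4/3 - 1*7 = 4/3 - 7 = -17/3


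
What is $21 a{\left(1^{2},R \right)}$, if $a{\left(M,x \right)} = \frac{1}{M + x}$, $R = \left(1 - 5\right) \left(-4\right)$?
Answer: $\frac{21}{17} \approx 1.2353$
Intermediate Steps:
$R = 16$ ($R = \left(-4\right) \left(-4\right) = 16$)
$21 a{\left(1^{2},R \right)} = \frac{21}{1^{2} + 16} = \frac{21}{1 + 16} = \frac{21}{17}$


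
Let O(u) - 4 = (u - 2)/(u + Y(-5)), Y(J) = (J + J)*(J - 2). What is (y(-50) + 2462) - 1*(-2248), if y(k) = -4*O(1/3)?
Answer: 990454/211 ≈ 4694.1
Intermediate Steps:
Y(J) = 2*J*(-2 + J) (Y(J) = (2*J)*(-2 + J) = 2*J*(-2 + J))
O(u) = 4 + (-2 + u)/(70 + u) (O(u) = 4 + (u - 2)/(u + 2*(-5)*(-2 - 5)) = 4 + (-2 + u)/(u + 2*(-5)*(-7)) = 4 + (-2 + u)/(u + 70) = 4 + (-2 + u)/(70 + u))
y(k) = -3356/211 (y(k) = -4*(278 + 5/3)/(70 + 1/3) = -4*(278 + 5*(1/3))/(70 + 1/3) = -4*(278 + 5/3)/211/3 = -12*839/(211*3) = -4*839/211 = -3356/211)
(y(-50) + 2462) - 1*(-2248) = (-3356/211 + 2462) - 1*(-2248) = 516126/211 + 2248 = 990454/211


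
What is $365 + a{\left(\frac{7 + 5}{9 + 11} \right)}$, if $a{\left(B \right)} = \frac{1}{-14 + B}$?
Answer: $\frac{24450}{67} \approx 364.93$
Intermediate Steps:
$365 + a{\left(\frac{7 + 5}{9 + 11} \right)} = 365 + \frac{1}{-14 + \frac{7 + 5}{9 + 11}} = 365 + \frac{1}{-14 + \frac{12}{20}} = 365 + \frac{1}{-14 + 12 \cdot \frac{1}{20}} = 365 + \frac{1}{-14 + \frac{3}{5}} = 365 + \frac{1}{- \frac{67}{5}} = 365 - \frac{5}{67} = \frac{24450}{67}$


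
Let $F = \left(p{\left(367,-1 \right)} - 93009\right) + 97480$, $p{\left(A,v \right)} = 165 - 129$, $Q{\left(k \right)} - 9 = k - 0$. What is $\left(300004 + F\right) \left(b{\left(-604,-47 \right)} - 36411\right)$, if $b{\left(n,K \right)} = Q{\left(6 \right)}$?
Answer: $-11082982356$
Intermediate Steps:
$Q{\left(k \right)} = 9 + k$ ($Q{\left(k \right)} = 9 + \left(k - 0\right) = 9 + \left(k + 0\right) = 9 + k$)
$p{\left(A,v \right)} = 36$
$b{\left(n,K \right)} = 15$ ($b{\left(n,K \right)} = 9 + 6 = 15$)
$F = 4507$ ($F = \left(36 - 93009\right) + 97480 = -92973 + 97480 = 4507$)
$\left(300004 + F\right) \left(b{\left(-604,-47 \right)} - 36411\right) = \left(300004 + 4507\right) \left(15 - 36411\right) = 304511 \left(-36396\right) = -11082982356$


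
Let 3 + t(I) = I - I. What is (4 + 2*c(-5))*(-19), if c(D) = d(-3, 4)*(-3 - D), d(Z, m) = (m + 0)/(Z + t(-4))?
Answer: -76/3 ≈ -25.333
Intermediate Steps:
t(I) = -3 (t(I) = -3 + (I - I) = -3 + 0 = -3)
d(Z, m) = m/(-3 + Z) (d(Z, m) = (m + 0)/(Z - 3) = m/(-3 + Z))
c(D) = 2 + 2*D/3 (c(D) = (4/(-3 - 3))*(-3 - D) = (4/(-6))*(-3 - D) = (4*(-⅙))*(-3 - D) = -2*(-3 - D)/3 = 2 + 2*D/3)
(4 + 2*c(-5))*(-19) = (4 + 2*(2 + (⅔)*(-5)))*(-19) = (4 + 2*(2 - 10/3))*(-19) = (4 + 2*(-4/3))*(-19) = (4 - 8/3)*(-19) = (4/3)*(-19) = -76/3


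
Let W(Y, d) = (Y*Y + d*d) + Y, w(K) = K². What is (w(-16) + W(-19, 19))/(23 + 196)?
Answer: 959/219 ≈ 4.3790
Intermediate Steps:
W(Y, d) = Y + Y² + d² (W(Y, d) = (Y² + d²) + Y = Y + Y² + d²)
(w(-16) + W(-19, 19))/(23 + 196) = ((-16)² + (-19 + (-19)² + 19²))/(23 + 196) = (256 + (-19 + 361 + 361))/219 = (256 + 703)*(1/219) = 959*(1/219) = 959/219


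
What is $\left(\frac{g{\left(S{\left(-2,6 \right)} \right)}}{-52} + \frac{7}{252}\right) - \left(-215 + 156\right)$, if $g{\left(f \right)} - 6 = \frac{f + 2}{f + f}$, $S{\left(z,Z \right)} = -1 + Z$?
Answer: $\frac{275647}{4680} \approx 58.899$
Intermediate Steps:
$g{\left(f \right)} = 6 + \frac{2 + f}{2 f}$ ($g{\left(f \right)} = 6 + \frac{f + 2}{f + f} = 6 + \frac{2 + f}{2 f}$)
$\left(\frac{g{\left(S{\left(-2,6 \right)} \right)}}{-52} + \frac{7}{252}\right) - \left(-215 + 156\right) = \left(\frac{\frac{13}{2} + \frac{1}{-1 + 6}}{-52} + \frac{7}{252}\right) - \left(-215 + 156\right) = \left(\left(\frac{13}{2} + \frac{1}{5}\right) \left(- \frac{1}{52}\right) + 7 \cdot \frac{1}{252}\right) - -59 = \left(\left(\frac{13}{2} + \frac{1}{5}\right) \left(- \frac{1}{52}\right) + \frac{1}{36}\right) + 59 = \left(\frac{67}{10} \left(- \frac{1}{52}\right) + \frac{1}{36}\right) + 59 = \left(- \frac{67}{520} + \frac{1}{36}\right) + 59 = - \frac{473}{4680} + 59 = \frac{275647}{4680}$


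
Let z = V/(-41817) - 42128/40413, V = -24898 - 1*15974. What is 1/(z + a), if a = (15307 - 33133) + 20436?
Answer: 563316807/1470220230790 ≈ 0.00038315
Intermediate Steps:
V = -40872 (V = -24898 - 15974 = -40872)
z = -36635480/563316807 (z = -40872/(-41817) - 42128/40413 = -40872*(-1/41817) - 42128*1/40413 = 13624/13939 - 42128/40413 = -36635480/563316807 ≈ -0.065035)
a = 2610 (a = -17826 + 20436 = 2610)
1/(z + a) = 1/(-36635480/563316807 + 2610) = 1/(1470220230790/563316807) = 563316807/1470220230790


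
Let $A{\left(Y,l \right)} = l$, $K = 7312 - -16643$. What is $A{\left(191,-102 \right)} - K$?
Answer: $-24057$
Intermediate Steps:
$K = 23955$ ($K = 7312 + 16643 = 23955$)
$A{\left(191,-102 \right)} - K = -102 - 23955 = -24057$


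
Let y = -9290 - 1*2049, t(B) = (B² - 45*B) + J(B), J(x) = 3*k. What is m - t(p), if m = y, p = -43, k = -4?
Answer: -15111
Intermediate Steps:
J(x) = -12 (J(x) = 3*(-4) = -12)
t(B) = -12 + B² - 45*B (t(B) = (B² - 45*B) - 12 = -12 + B² - 45*B)
y = -11339 (y = -9290 - 2049 = -11339)
m = -11339
m - t(p) = -11339 - (-12 + (-43)² - 45*(-43)) = -11339 - (-12 + 1849 + 1935) = -11339 - 1*3772 = -11339 - 3772 = -15111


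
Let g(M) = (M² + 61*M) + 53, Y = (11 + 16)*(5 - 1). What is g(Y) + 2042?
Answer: 20347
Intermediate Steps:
Y = 108 (Y = 27*4 = 108)
g(M) = 53 + M² + 61*M
g(Y) + 2042 = (53 + 108² + 61*108) + 2042 = (53 + 11664 + 6588) + 2042 = 18305 + 2042 = 20347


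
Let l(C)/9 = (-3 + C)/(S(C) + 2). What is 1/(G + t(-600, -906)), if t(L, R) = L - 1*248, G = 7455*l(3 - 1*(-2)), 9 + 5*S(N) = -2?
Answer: -1/671798 ≈ -1.4885e-6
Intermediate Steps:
S(N) = -11/5 (S(N) = -9/5 + (1/5)*(-2) = -9/5 - 2/5 = -11/5)
l(C) = 135 - 45*C (l(C) = 9*((-3 + C)/(-11/5 + 2)) = 9*((-3 + C)/(-1/5)) = 9*((-3 + C)*(-5)) = 9*(15 - 5*C) = 135 - 45*C)
G = -670950 (G = 7455*(135 - 45*(3 - 1*(-2))) = 7455*(135 - 45*(3 + 2)) = 7455*(135 - 45*5) = 7455*(135 - 225) = 7455*(-90) = -670950)
t(L, R) = -248 + L (t(L, R) = L - 248 = -248 + L)
1/(G + t(-600, -906)) = 1/(-670950 + (-248 - 600)) = 1/(-670950 - 848) = 1/(-671798) = -1/671798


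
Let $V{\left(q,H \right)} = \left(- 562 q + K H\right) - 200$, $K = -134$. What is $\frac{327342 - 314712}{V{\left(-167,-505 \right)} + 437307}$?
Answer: $\frac{12630}{598631} \approx 0.021098$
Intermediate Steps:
$V{\left(q,H \right)} = -200 - 562 q - 134 H$ ($V{\left(q,H \right)} = \left(- 562 q - 134 H\right) - 200 = -200 - 562 q - 134 H$)
$\frac{327342 - 314712}{V{\left(-167,-505 \right)} + 437307} = \frac{327342 - 314712}{\left(-200 - -93854 - -67670\right) + 437307} = \frac{12630}{\left(-200 + 93854 + 67670\right) + 437307} = \frac{12630}{161324 + 437307} = \frac{12630}{598631}$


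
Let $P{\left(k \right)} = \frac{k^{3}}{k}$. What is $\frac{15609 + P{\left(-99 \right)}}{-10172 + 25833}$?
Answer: $\frac{25410}{15661} \approx 1.6225$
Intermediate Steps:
$P{\left(k \right)} = k^{2}$
$\frac{15609 + P{\left(-99 \right)}}{-10172 + 25833} = \frac{15609 + \left(-99\right)^{2}}{-10172 + 25833} = \frac{15609 + 9801}{15661} = 25410 \cdot \frac{1}{15661} = \frac{25410}{15661}$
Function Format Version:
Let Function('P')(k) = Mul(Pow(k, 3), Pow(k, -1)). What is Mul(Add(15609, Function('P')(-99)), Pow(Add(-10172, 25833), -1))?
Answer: Rational(25410, 15661) ≈ 1.6225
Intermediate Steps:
Function('P')(k) = Pow(k, 2)
Mul(Add(15609, Function('P')(-99)), Pow(Add(-10172, 25833), -1)) = Mul(Add(15609, Pow(-99, 2)), Pow(Add(-10172, 25833), -1)) = Mul(Add(15609, 9801), Pow(15661, -1)) = Mul(25410, Rational(1, 15661)) = Rational(25410, 15661)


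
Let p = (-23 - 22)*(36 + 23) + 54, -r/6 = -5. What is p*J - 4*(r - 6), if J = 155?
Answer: -403251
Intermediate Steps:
r = 30 (r = -6*(-5) = 30)
p = -2601 (p = -45*59 + 54 = -2655 + 54 = -2601)
p*J - 4*(r - 6) = -2601*155 - 4*(30 - 6) = -403155 - 4*24 = -403155 - 96 = -403251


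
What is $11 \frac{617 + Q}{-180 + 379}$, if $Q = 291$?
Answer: $\frac{9988}{199} \approx 50.191$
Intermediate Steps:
$11 \frac{617 + Q}{-180 + 379} = 11 \frac{617 + 291}{-180 + 379} = 11 \cdot \frac{908}{199} = \frac{9988}{199}$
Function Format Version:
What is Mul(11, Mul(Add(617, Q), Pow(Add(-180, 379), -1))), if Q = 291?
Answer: Rational(9988, 199) ≈ 50.191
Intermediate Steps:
Mul(11, Mul(Add(617, Q), Pow(Add(-180, 379), -1))) = Mul(11, Mul(Add(617, 291), Pow(Add(-180, 379), -1))) = Mul(11, Mul(908, Pow(199, -1))) = Mul(11, Mul(908, Rational(1, 199))) = Mul(11, Rational(908, 199)) = Rational(9988, 199)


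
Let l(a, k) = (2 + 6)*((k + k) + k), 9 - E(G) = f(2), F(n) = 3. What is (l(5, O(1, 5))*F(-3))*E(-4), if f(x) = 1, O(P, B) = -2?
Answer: -1152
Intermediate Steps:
E(G) = 8 (E(G) = 9 - 1*1 = 9 - 1 = 8)
l(a, k) = 24*k (l(a, k) = 8*(2*k + k) = 8*(3*k) = 24*k)
(l(5, O(1, 5))*F(-3))*E(-4) = ((24*(-2))*3)*8 = -48*3*8 = -144*8 = -1152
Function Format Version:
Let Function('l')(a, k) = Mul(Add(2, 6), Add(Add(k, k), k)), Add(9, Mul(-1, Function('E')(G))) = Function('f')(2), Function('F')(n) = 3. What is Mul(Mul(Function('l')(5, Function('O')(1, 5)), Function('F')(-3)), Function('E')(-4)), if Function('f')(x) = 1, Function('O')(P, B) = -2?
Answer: -1152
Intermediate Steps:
Function('E')(G) = 8 (Function('E')(G) = Add(9, Mul(-1, 1)) = Add(9, -1) = 8)
Function('l')(a, k) = Mul(24, k) (Function('l')(a, k) = Mul(8, Add(Mul(2, k), k)) = Mul(8, Mul(3, k)) = Mul(24, k))
Mul(Mul(Function('l')(5, Function('O')(1, 5)), Function('F')(-3)), Function('E')(-4)) = Mul(Mul(Mul(24, -2), 3), 8) = Mul(Mul(-48, 3), 8) = Mul(-144, 8) = -1152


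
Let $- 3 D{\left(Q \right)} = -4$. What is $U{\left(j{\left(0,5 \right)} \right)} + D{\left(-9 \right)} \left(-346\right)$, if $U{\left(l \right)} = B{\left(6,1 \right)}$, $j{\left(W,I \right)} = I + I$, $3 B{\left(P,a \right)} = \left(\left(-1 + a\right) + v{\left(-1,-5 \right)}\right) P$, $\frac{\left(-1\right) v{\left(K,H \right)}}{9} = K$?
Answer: $- \frac{1330}{3} \approx -443.33$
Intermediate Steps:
$v{\left(K,H \right)} = - 9 K$
$B{\left(P,a \right)} = \frac{P \left(8 + a\right)}{3}$ ($B{\left(P,a \right)} = \frac{\left(\left(-1 + a\right) - -9\right) P}{3} = \frac{\left(\left(-1 + a\right) + 9\right) P}{3} = \frac{\left(8 + a\right) P}{3} = \frac{P \left(8 + a\right)}{3}$)
$j{\left(W,I \right)} = 2 I$
$U{\left(l \right)} = 18$ ($U{\left(l \right)} = \frac{1}{3} \cdot 6 \left(8 + 1\right) = \frac{1}{3} \cdot 6 \cdot 9 = 18$)
$D{\left(Q \right)} = \frac{4}{3}$ ($D{\left(Q \right)} = \left(- \frac{1}{3}\right) \left(-4\right) = \frac{4}{3}$)
$U{\left(j{\left(0,5 \right)} \right)} + D{\left(-9 \right)} \left(-346\right) = 18 + \frac{4}{3} \left(-346\right) = 18 - \frac{1384}{3} = - \frac{1330}{3}$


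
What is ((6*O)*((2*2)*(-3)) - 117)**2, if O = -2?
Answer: 729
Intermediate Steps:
((6*O)*((2*2)*(-3)) - 117)**2 = ((6*(-2))*((2*2)*(-3)) - 117)**2 = (-48*(-3) - 117)**2 = (-12*(-12) - 117)**2 = (144 - 117)**2 = 27**2 = 729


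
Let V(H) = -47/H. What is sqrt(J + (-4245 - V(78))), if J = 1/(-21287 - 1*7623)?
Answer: 2*I*sqrt(6882169771815)/80535 ≈ 65.149*I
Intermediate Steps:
J = -1/28910 (J = 1/(-21287 - 7623) = 1/(-28910) = -1/28910 ≈ -3.4590e-5)
sqrt(J + (-4245 - V(78))) = sqrt(-1/28910 + (-4245 - (-47)/78)) = sqrt(-1/28910 + (-4245 - 1*(-47/78))) = sqrt(-1/28910 + (-4245 + 47/78)) = sqrt(-1/28910 - 331063/78) = sqrt(-2392757852/563745) = 2*I*sqrt(6882169771815)/80535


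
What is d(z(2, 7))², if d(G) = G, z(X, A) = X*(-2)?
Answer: 16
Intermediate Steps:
z(X, A) = -2*X
d(z(2, 7))² = (-2*2)² = (-4)² = 16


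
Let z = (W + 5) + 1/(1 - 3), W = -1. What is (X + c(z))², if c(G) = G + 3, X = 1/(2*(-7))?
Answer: 2025/49 ≈ 41.327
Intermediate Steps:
z = 7/2 (z = (-1 + 5) + 1/(1 - 3) = 4 + 1/(-2) = 4 - ½ = 7/2 ≈ 3.5000)
X = -1/14 (X = 1/(-14) = -1/14 ≈ -0.071429)
c(G) = 3 + G
(X + c(z))² = (-1/14 + (3 + 7/2))² = (-1/14 + 13/2)² = (45/7)² = 2025/49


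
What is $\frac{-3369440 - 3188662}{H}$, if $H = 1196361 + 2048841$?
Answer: $- \frac{364339}{180289} \approx -2.0209$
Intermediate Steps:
$H = 3245202$
$\frac{-3369440 - 3188662}{H} = \frac{-3369440 - 3188662}{3245202} = \left(-6558102\right) \frac{1}{3245202} = - \frac{364339}{180289}$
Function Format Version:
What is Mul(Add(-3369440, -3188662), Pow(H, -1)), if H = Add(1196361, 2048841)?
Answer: Rational(-364339, 180289) ≈ -2.0209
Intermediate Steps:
H = 3245202
Mul(Add(-3369440, -3188662), Pow(H, -1)) = Mul(Add(-3369440, -3188662), Pow(3245202, -1)) = Mul(-6558102, Rational(1, 3245202)) = Rational(-364339, 180289)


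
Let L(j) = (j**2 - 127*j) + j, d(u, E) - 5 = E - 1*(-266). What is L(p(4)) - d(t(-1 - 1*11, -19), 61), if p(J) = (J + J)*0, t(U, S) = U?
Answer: -332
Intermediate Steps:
p(J) = 0 (p(J) = (2*J)*0 = 0)
d(u, E) = 271 + E (d(u, E) = 5 + (E - 1*(-266)) = 5 + (E + 266) = 5 + (266 + E) = 271 + E)
L(j) = j**2 - 126*j
L(p(4)) - d(t(-1 - 1*11, -19), 61) = 0*(-126 + 0) - (271 + 61) = 0*(-126) - 1*332 = 0 - 332 = -332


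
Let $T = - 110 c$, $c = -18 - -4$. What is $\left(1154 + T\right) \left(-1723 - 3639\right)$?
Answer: $-14445228$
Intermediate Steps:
$c = -14$ ($c = -18 + 4 = -14$)
$T = 1540$ ($T = \left(-110\right) \left(-14\right) = 1540$)
$\left(1154 + T\right) \left(-1723 - 3639\right) = \left(1154 + 1540\right) \left(-1723 - 3639\right) = 2694 \left(-5362\right) = -14445228$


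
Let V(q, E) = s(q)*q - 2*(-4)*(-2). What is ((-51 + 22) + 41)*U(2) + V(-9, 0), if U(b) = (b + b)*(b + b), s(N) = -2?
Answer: 194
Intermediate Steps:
U(b) = 4*b² (U(b) = (2*b)*(2*b) = 4*b²)
V(q, E) = -16 - 2*q (V(q, E) = -2*q - 2*(-4)*(-2) = -2*q + 8*(-2) = -2*q - 16 = -16 - 2*q)
((-51 + 22) + 41)*U(2) + V(-9, 0) = ((-51 + 22) + 41)*(4*2²) + (-16 - 2*(-9)) = (-29 + 41)*(4*4) + (-16 + 18) = 12*16 + 2 = 192 + 2 = 194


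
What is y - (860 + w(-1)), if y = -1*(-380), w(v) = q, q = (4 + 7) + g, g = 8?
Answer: -499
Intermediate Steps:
q = 19 (q = (4 + 7) + 8 = 11 + 8 = 19)
w(v) = 19
y = 380
y - (860 + w(-1)) = 380 - (860 + 19) = 380 - 1*879 = 380 - 879 = -499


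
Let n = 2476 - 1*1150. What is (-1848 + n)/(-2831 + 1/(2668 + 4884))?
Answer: 3942144/21379711 ≈ 0.18439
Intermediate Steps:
n = 1326 (n = 2476 - 1150 = 1326)
(-1848 + n)/(-2831 + 1/(2668 + 4884)) = (-1848 + 1326)/(-2831 + 1/(2668 + 4884)) = -522/(-2831 + 1/7552) = -522/(-21379711/7552) = -522*(-7552/21379711) = 3942144/21379711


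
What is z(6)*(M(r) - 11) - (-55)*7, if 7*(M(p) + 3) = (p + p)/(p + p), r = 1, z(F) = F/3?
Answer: 2501/7 ≈ 357.29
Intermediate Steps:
z(F) = F/3 (z(F) = F*(⅓) = F/3)
M(p) = -20/7 (M(p) = -3 + ((p + p)/(p + p))/7 = -3 + ((2*p)/((2*p)))/7 = -3 + ((2*p)*(1/(2*p)))/7 = -3 + (⅐)*1 = -3 + ⅐ = -20/7)
z(6)*(M(r) - 11) - (-55)*7 = ((⅓)*6)*(-20/7 - 11) - (-55)*7 = 2*(-97/7) - 1*(-385) = -194/7 + 385 = 2501/7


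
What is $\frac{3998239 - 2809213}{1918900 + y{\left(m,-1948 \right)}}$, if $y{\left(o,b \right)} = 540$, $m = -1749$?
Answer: $\frac{594513}{959720} \approx 0.61946$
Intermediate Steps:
$\frac{3998239 - 2809213}{1918900 + y{\left(m,-1948 \right)}} = \frac{3998239 - 2809213}{1918900 + 540} = \frac{1189026}{1919440} = 1189026 \cdot \frac{1}{1919440} = \frac{594513}{959720}$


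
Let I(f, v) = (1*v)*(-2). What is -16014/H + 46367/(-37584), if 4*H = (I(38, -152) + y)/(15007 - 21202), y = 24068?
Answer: 414255914021/25444368 ≈ 16281.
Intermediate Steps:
I(f, v) = -2*v (I(f, v) = v*(-2) = -2*v)
H = -2031/2065 (H = ((-2*(-152) + 24068)/(15007 - 21202))/4 = ((304 + 24068)/(-6195))/4 = (24372*(-1/6195))/4 = (¼)*(-8124/2065) = -2031/2065 ≈ -0.98353)
-16014/H + 46367/(-37584) = -16014/(-2031/2065) + 46367/(-37584) = -16014*(-2065/2031) + 46367*(-1/37584) = 11022970/677 - 46367/37584 = 414255914021/25444368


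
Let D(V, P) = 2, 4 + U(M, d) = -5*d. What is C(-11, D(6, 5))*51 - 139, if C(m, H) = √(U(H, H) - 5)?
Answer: -139 + 51*I*√19 ≈ -139.0 + 222.3*I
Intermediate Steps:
U(M, d) = -4 - 5*d
C(m, H) = √(-9 - 5*H) (C(m, H) = √((-4 - 5*H) - 5) = √(-9 - 5*H))
C(-11, D(6, 5))*51 - 139 = √(-9 - 5*2)*51 - 139 = √(-9 - 10)*51 - 139 = √(-19)*51 - 139 = (I*√19)*51 - 139 = 51*I*√19 - 139 = -139 + 51*I*√19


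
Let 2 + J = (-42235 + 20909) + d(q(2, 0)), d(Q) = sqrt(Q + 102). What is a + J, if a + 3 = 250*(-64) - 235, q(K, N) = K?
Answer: -37566 + 2*sqrt(26) ≈ -37556.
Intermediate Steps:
d(Q) = sqrt(102 + Q)
J = -21328 + 2*sqrt(26) (J = -2 + ((-42235 + 20909) + sqrt(102 + 2)) = -2 + (-21326 + sqrt(104)) = -2 + (-21326 + 2*sqrt(26)) = -21328 + 2*sqrt(26) ≈ -21318.)
a = -16238 (a = -3 + (250*(-64) - 235) = -3 + (-16000 - 235) = -3 - 16235 = -16238)
a + J = -16238 + (-21328 + 2*sqrt(26)) = -37566 + 2*sqrt(26)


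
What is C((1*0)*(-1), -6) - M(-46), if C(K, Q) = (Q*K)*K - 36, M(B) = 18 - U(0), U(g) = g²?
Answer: -54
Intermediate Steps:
M(B) = 18 (M(B) = 18 - 1*0² = 18 - 1*0 = 18 + 0 = 18)
C(K, Q) = -36 + Q*K² (C(K, Q) = (K*Q)*K - 36 = Q*K² - 36 = -36 + Q*K²)
C((1*0)*(-1), -6) - M(-46) = (-36 - 6*((1*0)*(-1))²) - 1*18 = (-36 - 6*(0*(-1))²) - 18 = (-36 - 6*0²) - 18 = (-36 - 6*0) - 18 = (-36 + 0) - 18 = -36 - 18 = -54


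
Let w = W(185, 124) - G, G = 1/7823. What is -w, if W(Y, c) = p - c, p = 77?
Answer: 367682/7823 ≈ 47.000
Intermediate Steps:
W(Y, c) = 77 - c
G = 1/7823 ≈ 0.00012783
w = -367682/7823 (w = (77 - 1*124) - 1*1/7823 = (77 - 124) - 1/7823 = -47 - 1/7823 = -367682/7823 ≈ -47.000)
-w = -1*(-367682/7823) = 367682/7823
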